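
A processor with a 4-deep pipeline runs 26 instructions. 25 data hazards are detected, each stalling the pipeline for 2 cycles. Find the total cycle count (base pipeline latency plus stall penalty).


Base cycles = 4 + 26 - 1 = 29
Total stalls = 25 * 2 = 50
Total = 29 + 50 = 79

79


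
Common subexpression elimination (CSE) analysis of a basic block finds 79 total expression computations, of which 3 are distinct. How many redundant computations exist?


CSE count = total expressions - unique expressions
= 79 - 3 = 76

76


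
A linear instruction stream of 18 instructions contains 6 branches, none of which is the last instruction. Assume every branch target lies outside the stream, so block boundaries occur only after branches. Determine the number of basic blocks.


With no in-sequence branch targets, the leaders are the first instruction plus the instruction after each branch.
Number of basic blocks = branches + 1
= 6 + 1 = 7

7


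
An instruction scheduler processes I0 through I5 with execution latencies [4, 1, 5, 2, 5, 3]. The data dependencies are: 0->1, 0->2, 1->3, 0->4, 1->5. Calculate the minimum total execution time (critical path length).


Compute longest path through dependency graph: dist(Ik) = max over predecessors of dist + latency(Ik).
dist(I0) = latency 4 = 4
dist(I1) = dist(I0) + 1 = 4 + 1 = 5
dist(I2) = dist(I0) + 5 = 4 + 5 = 9
dist(I3) = dist(I1) + 2 = 5 + 2 = 7
dist(I4) = dist(I0) + 5 = 4 + 5 = 9
dist(I5) = dist(I1) + 3 = 5 + 3 = 8
Critical path = max dist = 9

9


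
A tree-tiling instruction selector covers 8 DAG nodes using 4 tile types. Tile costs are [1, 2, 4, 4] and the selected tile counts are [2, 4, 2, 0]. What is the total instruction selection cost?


Total cost = sum(count_i * cost_i)
= 2*1 + 4*2 + 2*4 + 0*4
= 18

18


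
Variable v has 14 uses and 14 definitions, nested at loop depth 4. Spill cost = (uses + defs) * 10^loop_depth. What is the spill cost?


uses + defs = 14 + 14 = 28
10^4 = 10000
Spill cost = 28 * 10000 = 280000

280000


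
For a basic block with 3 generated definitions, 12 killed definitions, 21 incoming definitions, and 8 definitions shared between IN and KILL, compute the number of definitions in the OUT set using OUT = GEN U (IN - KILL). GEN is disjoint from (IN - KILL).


IN - KILL: 21 - 8 = 13 surviving definitions
OUT = GEN + surviving = 3 + 13 = 16

16


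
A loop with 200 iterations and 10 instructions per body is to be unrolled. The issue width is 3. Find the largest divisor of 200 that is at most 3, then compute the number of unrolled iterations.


Largest divisor of 200 <= 3 is 2
New iterations = 200 / 2 = 100

100


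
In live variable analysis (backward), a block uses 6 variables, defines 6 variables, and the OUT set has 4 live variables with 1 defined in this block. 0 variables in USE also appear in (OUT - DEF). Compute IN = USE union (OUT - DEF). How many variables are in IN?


OUT - DEF: 4 - 1 = 3
|IN| = |USE| + |OUT - DEF| - |USE ∩ (OUT - DEF)| = 6 + 3 - 0 = 9

9


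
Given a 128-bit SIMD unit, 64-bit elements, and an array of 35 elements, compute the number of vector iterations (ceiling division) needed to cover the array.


Width = 128 / 64 = 2 elements per vector op
Iterations = ceil(35 / 2) = 18

18


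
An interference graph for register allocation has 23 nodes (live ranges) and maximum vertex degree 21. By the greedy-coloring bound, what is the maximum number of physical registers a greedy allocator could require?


Greedy coloring never needs more than (max_degree + 1) colors: when coloring a vertex, at most max_degree neighbors are already colored.
Upper bound = 21 + 1 = 22

22


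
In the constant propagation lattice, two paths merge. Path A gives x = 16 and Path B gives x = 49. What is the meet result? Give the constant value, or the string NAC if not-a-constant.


Meet operation: if both paths give the same constant, result is that constant; if they differ, result is NAC (not-a-constant).
Path A: 16, Path B: 49 -> differ
Result: not-a-constant -> NAC

NAC


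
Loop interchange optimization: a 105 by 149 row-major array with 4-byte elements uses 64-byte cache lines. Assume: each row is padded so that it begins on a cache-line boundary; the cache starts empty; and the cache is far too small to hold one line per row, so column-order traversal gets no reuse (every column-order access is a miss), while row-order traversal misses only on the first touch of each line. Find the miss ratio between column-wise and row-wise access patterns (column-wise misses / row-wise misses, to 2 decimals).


Each row occupies 149 * 4 = 596 bytes and starts on a line boundary, so it spans ceil(596 / 64) = 10 cache lines.
Row-major traversal misses (one per line touched): 105 * ceil(149 * 4 / 64) = 1050
Column-major traversal misses (no reuse, every access misses): 105 * 149 = 15645
Ratio = 15645 / 1050 = 14.9

14.9


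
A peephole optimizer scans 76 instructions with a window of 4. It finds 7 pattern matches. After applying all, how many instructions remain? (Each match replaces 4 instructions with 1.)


Each match removes 3 instructions.
Total removed = 7 * 3 = 21
Remaining = 76 - 21 = 55

55


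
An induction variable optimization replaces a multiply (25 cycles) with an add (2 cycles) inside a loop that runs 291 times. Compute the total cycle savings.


Per-iteration saving = 25 - 2 = 23
Total saved = 291 * 23 = 6693

6693


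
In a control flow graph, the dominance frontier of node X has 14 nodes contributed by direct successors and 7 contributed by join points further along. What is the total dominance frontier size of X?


DF(X) = direct successor contributions + join point contributions
= 14 + 7 = 21

21


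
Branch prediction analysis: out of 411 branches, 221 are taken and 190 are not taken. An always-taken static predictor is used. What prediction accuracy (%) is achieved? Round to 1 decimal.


Predictor: always-taken
Correct predictions = 221
Accuracy = 221 / 411 * 100 = 53.8%

53.8


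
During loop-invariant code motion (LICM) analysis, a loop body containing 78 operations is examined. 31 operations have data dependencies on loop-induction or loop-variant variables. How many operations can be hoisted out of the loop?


Invariant candidates = total - loop-dependent
= 78 - 31 = 47

47


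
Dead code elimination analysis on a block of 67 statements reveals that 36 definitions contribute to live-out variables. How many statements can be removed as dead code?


Dead code = total statements - live definitions
= 67 - 36 = 31

31


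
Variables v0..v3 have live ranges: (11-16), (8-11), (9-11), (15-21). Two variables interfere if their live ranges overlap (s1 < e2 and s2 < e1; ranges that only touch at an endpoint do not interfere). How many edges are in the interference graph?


Check all pairs for overlapping intervals.
Two intervals (s1,e1) and (s2,e2) overlap if s1 < e2 and s2 < e1.
v0 (11-16) vs v1..v3: overlaps v3 -> 1
v1 (8-11) vs v2..v3: overlaps v2 -> 1
v2 (9-11) vs v3: overlaps none -> 0
Total overlapping pairs = 1 + 1 + 0 = 2

2


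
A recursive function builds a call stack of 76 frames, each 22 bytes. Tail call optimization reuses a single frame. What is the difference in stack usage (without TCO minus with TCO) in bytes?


Without TCO: 76 * 22 = 1672 bytes
With TCO: reuse 1 frame = 22 bytes
Savings = 1672 - 22 = 1650

1650


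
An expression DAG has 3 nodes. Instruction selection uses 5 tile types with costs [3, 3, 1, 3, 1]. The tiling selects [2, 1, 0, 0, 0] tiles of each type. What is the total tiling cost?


Total cost = sum(count_i * cost_i)
= 2*3 + 1*3 + 0*1 + 0*3 + 0*1
= 9

9


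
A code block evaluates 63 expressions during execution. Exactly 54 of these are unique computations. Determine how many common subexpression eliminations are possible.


CSE count = total expressions - unique expressions
= 63 - 54 = 9

9


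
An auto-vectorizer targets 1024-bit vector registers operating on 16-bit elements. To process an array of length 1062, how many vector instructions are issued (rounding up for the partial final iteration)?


Width = 1024 / 16 = 64 elements per vector op
Iterations = ceil(1062 / 64) = 17

17


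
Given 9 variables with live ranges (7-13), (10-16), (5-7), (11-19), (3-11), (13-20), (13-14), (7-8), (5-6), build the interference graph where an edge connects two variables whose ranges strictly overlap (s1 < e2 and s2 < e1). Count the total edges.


Check all pairs for overlapping intervals.
Two intervals (s1,e1) and (s2,e2) overlap if s1 < e2 and s2 < e1.
v0 (7-13) vs v1..v8: overlaps v1, v3, v4, v7 -> 4
v1 (10-16) vs v2..v8: overlaps v3, v4, v5, v6 -> 4
v2 (5-7) vs v3..v8: overlaps v4, v8 -> 2
v3 (11-19) vs v4..v8: overlaps v5, v6 -> 2
v4 (3-11) vs v5..v8: overlaps v7, v8 -> 2
v5 (13-20) vs v6..v8: overlaps v6 -> 1
v6 (13-14) vs v7..v8: overlaps none -> 0
v7 (7-8) vs v8: overlaps none -> 0
Total overlapping pairs = 4 + 4 + 2 + 2 + 2 + 1 + 0 + 0 = 15

15


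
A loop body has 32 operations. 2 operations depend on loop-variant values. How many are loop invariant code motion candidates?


Invariant candidates = total - loop-dependent
= 32 - 2 = 30

30


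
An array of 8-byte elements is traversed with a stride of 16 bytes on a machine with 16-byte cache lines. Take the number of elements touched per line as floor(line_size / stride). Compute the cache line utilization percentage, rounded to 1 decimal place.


Elements per cache line = floor(16 / 16) = 1
Bytes used = 1 * 8 = 8
Utilization = 8 / 16 * 100 = 50.0%

50.0


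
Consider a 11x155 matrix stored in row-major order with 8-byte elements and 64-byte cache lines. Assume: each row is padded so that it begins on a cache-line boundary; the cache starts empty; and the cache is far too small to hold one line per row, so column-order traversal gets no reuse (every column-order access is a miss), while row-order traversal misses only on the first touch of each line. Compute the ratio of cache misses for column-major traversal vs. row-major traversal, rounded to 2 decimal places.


Each row occupies 155 * 8 = 1240 bytes and starts on a line boundary, so it spans ceil(1240 / 64) = 20 cache lines.
Row-major traversal misses (one per line touched): 11 * ceil(155 * 8 / 64) = 220
Column-major traversal misses (no reuse, every access misses): 11 * 155 = 1705
Ratio = 1705 / 220 = 7.75

7.75


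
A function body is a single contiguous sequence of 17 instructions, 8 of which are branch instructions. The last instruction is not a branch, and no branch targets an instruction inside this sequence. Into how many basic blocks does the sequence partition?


With no in-sequence branch targets, the leaders are the first instruction plus the instruction after each branch.
Number of basic blocks = branches + 1
= 8 + 1 = 9

9


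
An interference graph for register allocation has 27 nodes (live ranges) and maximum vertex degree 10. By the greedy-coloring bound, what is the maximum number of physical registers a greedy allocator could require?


Greedy coloring never needs more than (max_degree + 1) colors: when coloring a vertex, at most max_degree neighbors are already colored.
Upper bound = 10 + 1 = 11

11


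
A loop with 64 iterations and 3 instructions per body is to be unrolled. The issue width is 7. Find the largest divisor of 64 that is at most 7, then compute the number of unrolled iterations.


Largest divisor of 64 <= 7 is 4
New iterations = 64 / 4 = 16

16


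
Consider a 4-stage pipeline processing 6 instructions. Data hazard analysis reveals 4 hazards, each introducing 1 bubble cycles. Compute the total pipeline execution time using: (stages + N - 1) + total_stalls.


Base cycles = 4 + 6 - 1 = 9
Total stalls = 4 * 1 = 4
Total = 9 + 4 = 13

13


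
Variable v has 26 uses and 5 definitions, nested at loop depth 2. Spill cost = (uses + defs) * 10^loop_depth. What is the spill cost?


uses + defs = 26 + 5 = 31
10^2 = 100
Spill cost = 31 * 100 = 3100

3100


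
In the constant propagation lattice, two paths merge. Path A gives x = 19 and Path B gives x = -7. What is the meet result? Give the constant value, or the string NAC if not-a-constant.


Meet operation: if both paths give the same constant, result is that constant; if they differ, result is NAC (not-a-constant).
Path A: 19, Path B: -7 -> differ
Result: not-a-constant -> NAC

NAC


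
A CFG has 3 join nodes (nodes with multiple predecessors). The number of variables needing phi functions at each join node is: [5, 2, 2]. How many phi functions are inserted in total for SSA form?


Total phi functions = sum of phi functions at each join node
= 5 + 2 + 2 = 9

9


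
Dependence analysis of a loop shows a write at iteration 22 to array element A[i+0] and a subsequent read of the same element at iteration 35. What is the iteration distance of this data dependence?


Distance = read iteration - write iteration
= 35 - 22 = 13

13


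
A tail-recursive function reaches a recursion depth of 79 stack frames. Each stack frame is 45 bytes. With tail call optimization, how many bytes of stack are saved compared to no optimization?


Without TCO: 79 * 45 = 3555 bytes
With TCO: reuse 1 frame = 45 bytes
Savings = 3555 - 45 = 3510

3510


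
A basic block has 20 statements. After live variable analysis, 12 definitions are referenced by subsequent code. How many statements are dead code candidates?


Dead code = total statements - live definitions
= 20 - 12 = 8

8


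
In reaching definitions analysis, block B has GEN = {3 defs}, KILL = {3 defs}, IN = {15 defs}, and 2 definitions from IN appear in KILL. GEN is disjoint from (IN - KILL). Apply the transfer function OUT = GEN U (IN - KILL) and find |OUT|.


IN - KILL: 15 - 2 = 13 surviving definitions
OUT = GEN + surviving = 3 + 13 = 16

16


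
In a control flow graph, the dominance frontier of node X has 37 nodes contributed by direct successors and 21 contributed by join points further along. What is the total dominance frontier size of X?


DF(X) = direct successor contributions + join point contributions
= 37 + 21 = 58

58


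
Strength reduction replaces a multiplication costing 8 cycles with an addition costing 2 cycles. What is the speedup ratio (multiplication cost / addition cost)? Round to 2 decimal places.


Ratio = mult_cost / add_cost = 8 / 2 = 4.0

4.0


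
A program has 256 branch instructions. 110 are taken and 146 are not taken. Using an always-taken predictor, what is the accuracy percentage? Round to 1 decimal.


Predictor: always-taken
Correct predictions = 110
Accuracy = 110 / 256 * 100 = 43.0%

43.0


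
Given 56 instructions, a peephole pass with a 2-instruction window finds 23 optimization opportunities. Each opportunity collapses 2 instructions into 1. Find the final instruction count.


Each match removes 1 instructions.
Total removed = 23 * 1 = 23
Remaining = 56 - 23 = 33

33


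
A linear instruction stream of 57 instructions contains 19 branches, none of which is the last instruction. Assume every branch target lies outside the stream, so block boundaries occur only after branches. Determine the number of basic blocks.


With no in-sequence branch targets, the leaders are the first instruction plus the instruction after each branch.
Number of basic blocks = branches + 1
= 19 + 1 = 20

20


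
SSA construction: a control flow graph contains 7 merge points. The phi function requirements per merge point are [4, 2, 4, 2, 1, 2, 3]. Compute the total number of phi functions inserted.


Total phi functions = sum of phi functions at each join node
= 4 + 2 + 4 + 2 + 1 + 2 + 3 = 18

18


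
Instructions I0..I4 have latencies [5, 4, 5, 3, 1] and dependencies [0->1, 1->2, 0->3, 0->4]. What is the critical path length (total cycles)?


Compute longest path through dependency graph: dist(Ik) = max over predecessors of dist + latency(Ik).
dist(I0) = latency 5 = 5
dist(I1) = dist(I0) + 4 = 5 + 4 = 9
dist(I2) = dist(I1) + 5 = 9 + 5 = 14
dist(I3) = dist(I0) + 3 = 5 + 3 = 8
dist(I4) = dist(I0) + 1 = 5 + 1 = 6
Critical path = max dist = 14

14


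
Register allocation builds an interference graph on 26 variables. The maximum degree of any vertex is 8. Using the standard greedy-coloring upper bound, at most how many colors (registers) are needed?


Greedy coloring never needs more than (max_degree + 1) colors: when coloring a vertex, at most max_degree neighbors are already colored.
Upper bound = 8 + 1 = 9

9


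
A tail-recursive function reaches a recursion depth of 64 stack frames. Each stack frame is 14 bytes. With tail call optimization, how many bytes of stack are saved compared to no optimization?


Without TCO: 64 * 14 = 896 bytes
With TCO: reuse 1 frame = 14 bytes
Savings = 896 - 14 = 882

882


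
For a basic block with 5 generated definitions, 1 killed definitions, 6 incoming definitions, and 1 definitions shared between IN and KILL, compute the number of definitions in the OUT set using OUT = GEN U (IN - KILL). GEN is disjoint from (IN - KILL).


IN - KILL: 6 - 1 = 5 surviving definitions
OUT = GEN + surviving = 5 + 5 = 10

10


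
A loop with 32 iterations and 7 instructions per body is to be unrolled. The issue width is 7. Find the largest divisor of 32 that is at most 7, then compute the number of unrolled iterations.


Largest divisor of 32 <= 7 is 4
New iterations = 32 / 4 = 8

8


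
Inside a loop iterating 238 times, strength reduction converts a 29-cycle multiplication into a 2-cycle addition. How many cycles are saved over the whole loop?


Per-iteration saving = 29 - 2 = 27
Total saved = 238 * 27 = 6426

6426


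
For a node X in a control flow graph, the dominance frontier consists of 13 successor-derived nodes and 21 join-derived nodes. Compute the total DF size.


DF(X) = direct successor contributions + join point contributions
= 13 + 21 = 34

34


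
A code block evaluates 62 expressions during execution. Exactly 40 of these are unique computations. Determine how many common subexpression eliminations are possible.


CSE count = total expressions - unique expressions
= 62 - 40 = 22

22


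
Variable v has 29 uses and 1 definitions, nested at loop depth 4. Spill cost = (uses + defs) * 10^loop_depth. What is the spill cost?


uses + defs = 29 + 1 = 30
10^4 = 10000
Spill cost = 30 * 10000 = 300000

300000


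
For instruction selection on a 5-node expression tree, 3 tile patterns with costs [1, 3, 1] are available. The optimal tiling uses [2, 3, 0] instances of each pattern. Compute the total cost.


Total cost = sum(count_i * cost_i)
= 2*1 + 3*3 + 0*1
= 11

11


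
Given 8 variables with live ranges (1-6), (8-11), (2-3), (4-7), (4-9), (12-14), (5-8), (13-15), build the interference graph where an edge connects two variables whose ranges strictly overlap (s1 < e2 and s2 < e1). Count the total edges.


Check all pairs for overlapping intervals.
Two intervals (s1,e1) and (s2,e2) overlap if s1 < e2 and s2 < e1.
v0 (1-6) vs v1..v7: overlaps v2, v3, v4, v6 -> 4
v1 (8-11) vs v2..v7: overlaps v4 -> 1
v2 (2-3) vs v3..v7: overlaps none -> 0
v3 (4-7) vs v4..v7: overlaps v4, v6 -> 2
v4 (4-9) vs v5..v7: overlaps v6 -> 1
v5 (12-14) vs v6..v7: overlaps v7 -> 1
v6 (5-8) vs v7: overlaps none -> 0
Total overlapping pairs = 4 + 1 + 0 + 2 + 1 + 1 + 0 = 9

9


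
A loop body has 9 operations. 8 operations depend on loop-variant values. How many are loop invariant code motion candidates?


Invariant candidates = total - loop-dependent
= 9 - 8 = 1

1


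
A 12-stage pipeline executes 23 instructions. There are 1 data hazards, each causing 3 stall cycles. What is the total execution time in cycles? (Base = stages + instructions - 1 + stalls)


Base cycles = 12 + 23 - 1 = 34
Total stalls = 1 * 3 = 3
Total = 34 + 3 = 37

37


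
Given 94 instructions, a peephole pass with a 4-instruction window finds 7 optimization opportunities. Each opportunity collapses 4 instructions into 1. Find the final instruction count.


Each match removes 3 instructions.
Total removed = 7 * 3 = 21
Remaining = 94 - 21 = 73

73


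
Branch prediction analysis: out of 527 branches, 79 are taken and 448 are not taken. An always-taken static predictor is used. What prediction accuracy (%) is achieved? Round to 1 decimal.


Predictor: always-taken
Correct predictions = 79
Accuracy = 79 / 527 * 100 = 15.0%

15.0


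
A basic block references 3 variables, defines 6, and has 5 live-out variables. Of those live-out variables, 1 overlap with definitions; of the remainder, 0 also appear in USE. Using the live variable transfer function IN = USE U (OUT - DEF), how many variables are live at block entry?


OUT - DEF: 5 - 1 = 4
|IN| = |USE| + |OUT - DEF| - |USE ∩ (OUT - DEF)| = 3 + 4 - 0 = 7

7


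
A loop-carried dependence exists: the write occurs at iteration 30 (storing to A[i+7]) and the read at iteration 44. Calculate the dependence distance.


Distance = read iteration - write iteration
= 44 - 30 = 14

14


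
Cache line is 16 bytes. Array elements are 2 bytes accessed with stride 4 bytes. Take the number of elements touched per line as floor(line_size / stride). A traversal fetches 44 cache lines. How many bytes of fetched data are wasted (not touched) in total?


Elements per line = floor(16 / 4) = 4
Bytes used per line = 4 * 2 = 8
Wasted per line = 16 - 8 = 8
Total wasted = 8 * 44 = 352

352


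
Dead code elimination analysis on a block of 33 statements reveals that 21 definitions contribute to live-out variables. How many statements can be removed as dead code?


Dead code = total statements - live definitions
= 33 - 21 = 12

12


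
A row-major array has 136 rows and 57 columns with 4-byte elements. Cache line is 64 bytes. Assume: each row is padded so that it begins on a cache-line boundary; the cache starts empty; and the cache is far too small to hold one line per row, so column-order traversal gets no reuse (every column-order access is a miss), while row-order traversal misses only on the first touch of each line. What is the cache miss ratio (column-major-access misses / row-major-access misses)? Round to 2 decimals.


Each row occupies 57 * 4 = 228 bytes and starts on a line boundary, so it spans ceil(228 / 64) = 4 cache lines.
Row-major traversal misses (one per line touched): 136 * ceil(57 * 4 / 64) = 544
Column-major traversal misses (no reuse, every access misses): 136 * 57 = 7752
Ratio = 7752 / 544 = 14.25

14.25


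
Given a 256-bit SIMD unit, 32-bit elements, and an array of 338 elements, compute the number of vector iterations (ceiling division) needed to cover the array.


Width = 256 / 32 = 8 elements per vector op
Iterations = ceil(338 / 8) = 43

43


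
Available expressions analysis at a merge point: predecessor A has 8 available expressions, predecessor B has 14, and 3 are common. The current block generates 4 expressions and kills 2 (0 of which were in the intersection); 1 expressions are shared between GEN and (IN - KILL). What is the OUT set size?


IN = intersection of predecessors = 3
IN - KILL = 3 - 0 = 3
|OUT| = |GEN| + |IN - KILL| - |GEN ∩ (IN - KILL)| = 4 + 3 - 1 = 6

6


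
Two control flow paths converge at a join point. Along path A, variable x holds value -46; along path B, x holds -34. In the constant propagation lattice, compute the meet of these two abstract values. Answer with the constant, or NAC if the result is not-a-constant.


Meet operation: if both paths give the same constant, result is that constant; if they differ, result is NAC (not-a-constant).
Path A: -46, Path B: -34 -> differ
Result: not-a-constant -> NAC

NAC


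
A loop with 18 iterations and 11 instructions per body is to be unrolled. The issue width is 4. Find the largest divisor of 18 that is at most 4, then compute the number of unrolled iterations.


Largest divisor of 18 <= 4 is 3
New iterations = 18 / 3 = 6

6


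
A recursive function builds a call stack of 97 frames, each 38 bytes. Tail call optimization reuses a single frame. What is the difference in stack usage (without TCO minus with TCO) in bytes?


Without TCO: 97 * 38 = 3686 bytes
With TCO: reuse 1 frame = 38 bytes
Savings = 3686 - 38 = 3648

3648


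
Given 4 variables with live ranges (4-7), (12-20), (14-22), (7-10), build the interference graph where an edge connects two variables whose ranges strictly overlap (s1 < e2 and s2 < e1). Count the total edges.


Check all pairs for overlapping intervals.
Two intervals (s1,e1) and (s2,e2) overlap if s1 < e2 and s2 < e1.
v0 (4-7) vs v1..v3: overlaps none -> 0
v1 (12-20) vs v2..v3: overlaps v2 -> 1
v2 (14-22) vs v3: overlaps none -> 0
Total overlapping pairs = 0 + 1 + 0 = 1

1


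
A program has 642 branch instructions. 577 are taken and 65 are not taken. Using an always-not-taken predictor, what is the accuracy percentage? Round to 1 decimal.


Predictor: always-not-taken
Correct predictions = 65
Accuracy = 65 / 642 * 100 = 10.1%

10.1


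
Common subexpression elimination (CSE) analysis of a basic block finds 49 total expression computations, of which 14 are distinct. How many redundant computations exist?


CSE count = total expressions - unique expressions
= 49 - 14 = 35

35


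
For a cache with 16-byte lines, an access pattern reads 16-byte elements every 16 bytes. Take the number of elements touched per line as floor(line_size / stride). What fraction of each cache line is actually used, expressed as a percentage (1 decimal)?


Elements per cache line = floor(16 / 16) = 1
Bytes used = 1 * 16 = 16
Utilization = 16 / 16 * 100 = 100.0%

100.0


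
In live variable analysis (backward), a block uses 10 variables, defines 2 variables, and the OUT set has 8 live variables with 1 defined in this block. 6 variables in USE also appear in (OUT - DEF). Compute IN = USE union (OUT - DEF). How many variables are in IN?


OUT - DEF: 8 - 1 = 7
|IN| = |USE| + |OUT - DEF| - |USE ∩ (OUT - DEF)| = 10 + 7 - 6 = 11

11


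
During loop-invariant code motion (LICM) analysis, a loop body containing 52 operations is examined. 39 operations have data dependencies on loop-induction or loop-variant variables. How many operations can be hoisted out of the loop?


Invariant candidates = total - loop-dependent
= 52 - 39 = 13

13


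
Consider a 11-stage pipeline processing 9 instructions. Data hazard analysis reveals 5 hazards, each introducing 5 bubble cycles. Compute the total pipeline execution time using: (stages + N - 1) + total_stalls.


Base cycles = 11 + 9 - 1 = 19
Total stalls = 5 * 5 = 25
Total = 19 + 25 = 44

44


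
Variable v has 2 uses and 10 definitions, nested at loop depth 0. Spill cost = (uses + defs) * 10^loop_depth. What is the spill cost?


uses + defs = 2 + 10 = 12
10^0 = 1
Spill cost = 12 * 1 = 12

12


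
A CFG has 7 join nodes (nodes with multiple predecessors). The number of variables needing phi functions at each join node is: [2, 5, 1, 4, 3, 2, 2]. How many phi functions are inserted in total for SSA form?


Total phi functions = sum of phi functions at each join node
= 2 + 5 + 1 + 4 + 3 + 2 + 2 = 19

19


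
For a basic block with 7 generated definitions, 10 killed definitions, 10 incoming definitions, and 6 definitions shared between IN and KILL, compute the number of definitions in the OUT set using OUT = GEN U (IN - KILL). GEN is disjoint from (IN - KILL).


IN - KILL: 10 - 6 = 4 surviving definitions
OUT = GEN + surviving = 7 + 4 = 11

11


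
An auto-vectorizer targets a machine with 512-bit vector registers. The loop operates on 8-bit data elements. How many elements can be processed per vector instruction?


Width = SIMD bits / data type bits
= 512 / 8 = 64

64


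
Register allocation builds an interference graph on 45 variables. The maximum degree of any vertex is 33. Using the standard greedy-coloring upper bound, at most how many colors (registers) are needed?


Greedy coloring never needs more than (max_degree + 1) colors: when coloring a vertex, at most max_degree neighbors are already colored.
Upper bound = 33 + 1 = 34

34


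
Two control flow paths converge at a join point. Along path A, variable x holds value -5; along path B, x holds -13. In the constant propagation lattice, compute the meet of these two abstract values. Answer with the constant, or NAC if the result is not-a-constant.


Meet operation: if both paths give the same constant, result is that constant; if they differ, result is NAC (not-a-constant).
Path A: -5, Path B: -13 -> differ
Result: not-a-constant -> NAC

NAC


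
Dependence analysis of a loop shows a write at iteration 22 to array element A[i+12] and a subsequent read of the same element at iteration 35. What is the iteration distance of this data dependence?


Distance = read iteration - write iteration
= 35 - 22 = 13

13


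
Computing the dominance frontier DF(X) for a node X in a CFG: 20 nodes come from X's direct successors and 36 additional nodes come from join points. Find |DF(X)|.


DF(X) = direct successor contributions + join point contributions
= 20 + 36 = 56

56


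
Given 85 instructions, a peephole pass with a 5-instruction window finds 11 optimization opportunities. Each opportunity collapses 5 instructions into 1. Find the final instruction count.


Each match removes 4 instructions.
Total removed = 11 * 4 = 44
Remaining = 85 - 44 = 41

41


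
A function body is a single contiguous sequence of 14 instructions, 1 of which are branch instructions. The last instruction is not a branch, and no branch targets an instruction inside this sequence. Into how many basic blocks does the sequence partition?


With no in-sequence branch targets, the leaders are the first instruction plus the instruction after each branch.
Number of basic blocks = branches + 1
= 1 + 1 = 2

2


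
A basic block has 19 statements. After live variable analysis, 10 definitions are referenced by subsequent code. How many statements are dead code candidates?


Dead code = total statements - live definitions
= 19 - 10 = 9

9


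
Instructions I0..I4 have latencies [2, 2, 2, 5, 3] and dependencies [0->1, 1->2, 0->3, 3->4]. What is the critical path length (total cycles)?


Compute longest path through dependency graph: dist(Ik) = max over predecessors of dist + latency(Ik).
dist(I0) = latency 2 = 2
dist(I1) = dist(I0) + 2 = 2 + 2 = 4
dist(I2) = dist(I1) + 2 = 4 + 2 = 6
dist(I3) = dist(I0) + 5 = 2 + 5 = 7
dist(I4) = dist(I3) + 3 = 7 + 3 = 10
Critical path = max dist = 10

10


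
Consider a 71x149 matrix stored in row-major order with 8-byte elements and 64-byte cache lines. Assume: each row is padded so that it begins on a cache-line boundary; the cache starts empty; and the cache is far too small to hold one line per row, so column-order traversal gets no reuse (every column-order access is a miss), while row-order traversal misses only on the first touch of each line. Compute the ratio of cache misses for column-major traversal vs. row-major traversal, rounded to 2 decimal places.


Each row occupies 149 * 8 = 1192 bytes and starts on a line boundary, so it spans ceil(1192 / 64) = 19 cache lines.
Row-major traversal misses (one per line touched): 71 * ceil(149 * 8 / 64) = 1349
Column-major traversal misses (no reuse, every access misses): 71 * 149 = 10579
Ratio = 10579 / 1349 = 7.84

7.84


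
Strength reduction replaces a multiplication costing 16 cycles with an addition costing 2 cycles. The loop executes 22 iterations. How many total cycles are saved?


Per-iteration saving = 16 - 2 = 14
Total saved = 22 * 14 = 308

308


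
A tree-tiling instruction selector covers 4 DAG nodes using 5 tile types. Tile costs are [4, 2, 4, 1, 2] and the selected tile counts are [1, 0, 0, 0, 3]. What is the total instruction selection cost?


Total cost = sum(count_i * cost_i)
= 1*4 + 0*2 + 0*4 + 0*1 + 3*2
= 10

10


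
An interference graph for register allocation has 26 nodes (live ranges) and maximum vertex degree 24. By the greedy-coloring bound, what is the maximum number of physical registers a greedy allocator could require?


Greedy coloring never needs more than (max_degree + 1) colors: when coloring a vertex, at most max_degree neighbors are already colored.
Upper bound = 24 + 1 = 25

25


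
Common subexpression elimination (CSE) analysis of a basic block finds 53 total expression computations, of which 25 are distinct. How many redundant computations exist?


CSE count = total expressions - unique expressions
= 53 - 25 = 28

28


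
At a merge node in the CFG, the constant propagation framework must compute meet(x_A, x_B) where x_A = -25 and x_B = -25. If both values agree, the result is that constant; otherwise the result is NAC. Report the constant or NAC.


Meet operation: if both paths give the same constant, result is that constant; if they differ, result is NAC (not-a-constant).
Path A: -25, Path B: -25 -> equal
Result: constant -> -25

-25


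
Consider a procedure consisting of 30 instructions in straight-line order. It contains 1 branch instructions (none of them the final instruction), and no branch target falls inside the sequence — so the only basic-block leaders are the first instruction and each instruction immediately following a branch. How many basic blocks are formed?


With no in-sequence branch targets, the leaders are the first instruction plus the instruction after each branch.
Number of basic blocks = branches + 1
= 1 + 1 = 2

2


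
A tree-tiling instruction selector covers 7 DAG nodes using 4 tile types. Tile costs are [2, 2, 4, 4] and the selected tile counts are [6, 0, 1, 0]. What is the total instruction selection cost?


Total cost = sum(count_i * cost_i)
= 6*2 + 0*2 + 1*4 + 0*4
= 16

16


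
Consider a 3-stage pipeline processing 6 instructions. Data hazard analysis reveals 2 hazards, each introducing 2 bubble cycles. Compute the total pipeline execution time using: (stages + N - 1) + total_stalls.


Base cycles = 3 + 6 - 1 = 8
Total stalls = 2 * 2 = 4
Total = 8 + 4 = 12

12


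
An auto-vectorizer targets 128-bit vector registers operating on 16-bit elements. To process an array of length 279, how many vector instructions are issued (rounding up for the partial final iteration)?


Width = 128 / 16 = 8 elements per vector op
Iterations = ceil(279 / 8) = 35

35


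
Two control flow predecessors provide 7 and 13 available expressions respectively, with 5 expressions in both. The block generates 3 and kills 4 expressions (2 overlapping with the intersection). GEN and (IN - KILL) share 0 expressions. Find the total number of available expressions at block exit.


IN = intersection of predecessors = 5
IN - KILL = 5 - 2 = 3
|OUT| = |GEN| + |IN - KILL| - |GEN ∩ (IN - KILL)| = 3 + 3 - 0 = 6

6


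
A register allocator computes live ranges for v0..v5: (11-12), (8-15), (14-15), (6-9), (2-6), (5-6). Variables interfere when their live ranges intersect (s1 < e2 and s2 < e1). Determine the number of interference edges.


Check all pairs for overlapping intervals.
Two intervals (s1,e1) and (s2,e2) overlap if s1 < e2 and s2 < e1.
v0 (11-12) vs v1..v5: overlaps v1 -> 1
v1 (8-15) vs v2..v5: overlaps v2, v3 -> 2
v2 (14-15) vs v3..v5: overlaps none -> 0
v3 (6-9) vs v4..v5: overlaps none -> 0
v4 (2-6) vs v5: overlaps v5 -> 1
Total overlapping pairs = 1 + 2 + 0 + 0 + 1 = 4

4


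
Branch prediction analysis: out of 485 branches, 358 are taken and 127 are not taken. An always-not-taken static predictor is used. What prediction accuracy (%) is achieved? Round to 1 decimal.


Predictor: always-not-taken
Correct predictions = 127
Accuracy = 127 / 485 * 100 = 26.2%

26.2


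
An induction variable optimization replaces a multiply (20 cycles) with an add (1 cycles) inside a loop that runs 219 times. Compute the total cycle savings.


Per-iteration saving = 20 - 1 = 19
Total saved = 219 * 19 = 4161

4161


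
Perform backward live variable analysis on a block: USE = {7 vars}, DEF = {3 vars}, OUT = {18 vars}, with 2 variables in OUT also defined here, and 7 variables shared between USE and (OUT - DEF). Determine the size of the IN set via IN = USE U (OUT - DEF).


OUT - DEF: 18 - 2 = 16
|IN| = |USE| + |OUT - DEF| - |USE ∩ (OUT - DEF)| = 7 + 16 - 7 = 16

16


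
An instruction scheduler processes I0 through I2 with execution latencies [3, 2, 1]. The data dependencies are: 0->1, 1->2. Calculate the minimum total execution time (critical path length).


Compute longest path through dependency graph: dist(Ik) = max over predecessors of dist + latency(Ik).
dist(I0) = latency 3 = 3
dist(I1) = dist(I0) + 2 = 3 + 2 = 5
dist(I2) = dist(I1) + 1 = 5 + 1 = 6
Critical path = max dist = 6

6


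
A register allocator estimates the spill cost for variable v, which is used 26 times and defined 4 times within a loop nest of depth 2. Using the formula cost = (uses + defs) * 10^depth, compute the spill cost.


uses + defs = 26 + 4 = 30
10^2 = 100
Spill cost = 30 * 100 = 3000

3000


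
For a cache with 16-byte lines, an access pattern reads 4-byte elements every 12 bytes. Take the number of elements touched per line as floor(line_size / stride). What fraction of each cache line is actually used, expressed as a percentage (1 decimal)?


Elements per cache line = floor(16 / 12) = 1
Bytes used = 1 * 4 = 4
Utilization = 4 / 16 * 100 = 25.0%

25.0


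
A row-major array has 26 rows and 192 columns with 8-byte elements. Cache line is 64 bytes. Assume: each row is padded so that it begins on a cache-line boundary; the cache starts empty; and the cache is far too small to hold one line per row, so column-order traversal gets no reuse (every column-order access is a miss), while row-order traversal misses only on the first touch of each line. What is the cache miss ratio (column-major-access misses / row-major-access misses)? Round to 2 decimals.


Each row occupies 192 * 8 = 1536 bytes and starts on a line boundary, so it spans ceil(1536 / 64) = 24 cache lines.
Row-major traversal misses (one per line touched): 26 * ceil(192 * 8 / 64) = 624
Column-major traversal misses (no reuse, every access misses): 26 * 192 = 4992
Ratio = 4992 / 624 = 8.0

8.0


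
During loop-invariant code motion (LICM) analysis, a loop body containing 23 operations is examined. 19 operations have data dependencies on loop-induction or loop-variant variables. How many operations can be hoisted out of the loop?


Invariant candidates = total - loop-dependent
= 23 - 19 = 4

4


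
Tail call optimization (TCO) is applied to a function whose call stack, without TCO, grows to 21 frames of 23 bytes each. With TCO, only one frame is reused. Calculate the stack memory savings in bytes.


Without TCO: 21 * 23 = 483 bytes
With TCO: reuse 1 frame = 23 bytes
Savings = 483 - 23 = 460

460


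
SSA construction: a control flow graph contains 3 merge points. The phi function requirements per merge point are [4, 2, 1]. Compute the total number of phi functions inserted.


Total phi functions = sum of phi functions at each join node
= 4 + 2 + 1 = 7

7


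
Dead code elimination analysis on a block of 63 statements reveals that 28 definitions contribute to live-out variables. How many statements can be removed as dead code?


Dead code = total statements - live definitions
= 63 - 28 = 35

35


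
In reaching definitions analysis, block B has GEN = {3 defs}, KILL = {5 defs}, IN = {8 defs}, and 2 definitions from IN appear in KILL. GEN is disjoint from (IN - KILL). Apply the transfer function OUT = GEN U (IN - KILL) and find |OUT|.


IN - KILL: 8 - 2 = 6 surviving definitions
OUT = GEN + surviving = 3 + 6 = 9

9


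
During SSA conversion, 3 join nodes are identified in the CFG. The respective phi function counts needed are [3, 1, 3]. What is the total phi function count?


Total phi functions = sum of phi functions at each join node
= 3 + 1 + 3 = 7

7
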